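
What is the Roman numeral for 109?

Convert 109 to Roman numerals:
  109 contains 1×100 (C)
  9 contains 1×9 (IX)

CIX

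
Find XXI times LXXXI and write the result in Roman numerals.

XXI = 21
LXXXI = 81
21 × 81 = 1701

MDCCI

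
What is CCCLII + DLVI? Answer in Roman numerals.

CCCLII = 352
DLVI = 556
352 + 556 = 908

CMVIII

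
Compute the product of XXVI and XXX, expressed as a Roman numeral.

XXVI = 26
XXX = 30
26 × 30 = 780

DCCLXXX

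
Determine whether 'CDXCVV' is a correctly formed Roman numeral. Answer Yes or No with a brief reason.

'CDXCVV': V should not appear more than once

No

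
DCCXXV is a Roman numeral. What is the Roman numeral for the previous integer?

DCCXXV = 725; previous is 724

DCCXXIV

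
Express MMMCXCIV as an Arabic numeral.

MMMCXCIV: M=1000, M=1000, M=1000, C=100, XC=90, IV=4
1000 + 1000 + 1000 + 100 + 90 + 4 = 3194

3194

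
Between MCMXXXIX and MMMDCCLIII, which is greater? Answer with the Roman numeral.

MCMXXXIX = 1939
MMMDCCLIII = 3753
3753 is larger

MMMDCCLIII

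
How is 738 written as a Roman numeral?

Convert 738 to Roman numerals:
  738 contains 1×500 (D)
  238 contains 2×100 (CC)
  38 contains 3×10 (XXX)
  8 contains 1×5 (V)
  3 contains 3×1 (III)

DCCXXXVIII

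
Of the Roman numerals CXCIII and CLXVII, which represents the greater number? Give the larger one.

CXCIII = 193
CLXVII = 167
193 is larger

CXCIII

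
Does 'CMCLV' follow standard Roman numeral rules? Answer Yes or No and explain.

'CMCLV': C cannot come right after the subtractive pair CM: once C is subtracted in CM, the next symbol must be smaller than C

No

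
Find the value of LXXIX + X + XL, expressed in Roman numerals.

LXXIX = 79, X = 10, XL = 40
79 + 10 = 89
89 + 40 = 129

CXXIX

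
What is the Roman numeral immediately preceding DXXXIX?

DXXXIX = 539, so the previous integer is 539 - 1 = 538

DXXXVIII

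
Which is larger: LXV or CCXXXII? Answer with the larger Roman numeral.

LXV = 65
CCXXXII = 232
232 is larger

CCXXXII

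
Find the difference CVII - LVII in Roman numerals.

CVII = 107
LVII = 57
107 - 57 = 50

L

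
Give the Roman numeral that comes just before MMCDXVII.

MMCDXVII = 2417, so the previous integer is 2417 - 1 = 2416

MMCDXVI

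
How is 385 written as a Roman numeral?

Convert 385 to Roman numerals:
  385 contains 3×100 (CCC)
  85 contains 1×50 (L)
  35 contains 3×10 (XXX)
  5 contains 1×5 (V)

CCCLXXXV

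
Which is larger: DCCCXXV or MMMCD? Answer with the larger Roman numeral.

DCCCXXV = 825
MMMCD = 3400
3400 is larger

MMMCD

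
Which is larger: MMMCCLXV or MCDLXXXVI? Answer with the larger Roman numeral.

MMMCCLXV = 3265
MCDLXXXVI = 1486
3265 is larger

MMMCCLXV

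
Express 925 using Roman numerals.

Convert 925 to Roman numerals:
  925 contains 1×900 (CM)
  25 contains 2×10 (XX)
  5 contains 1×5 (V)

CMXXV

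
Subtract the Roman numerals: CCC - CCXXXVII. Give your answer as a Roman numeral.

CCC = 300
CCXXXVII = 237
300 - 237 = 63

LXIII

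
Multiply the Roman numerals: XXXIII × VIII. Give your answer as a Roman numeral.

XXXIII = 33
VIII = 8
33 × 8 = 264

CCLXIV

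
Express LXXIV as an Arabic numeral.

LXXIV: L=50, X=10, X=10, IV=4
50 + 10 + 10 + 4 = 74

74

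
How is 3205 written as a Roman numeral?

Convert 3205 to Roman numerals:
  3205 contains 3×1000 (MMM)
  205 contains 2×100 (CC)
  5 contains 1×5 (V)

MMMCCV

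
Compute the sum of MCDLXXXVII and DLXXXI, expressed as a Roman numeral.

MCDLXXXVII = 1487
DLXXXI = 581
1487 + 581 = 2068

MMLXVIII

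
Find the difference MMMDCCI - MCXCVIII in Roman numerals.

MMMDCCI = 3701
MCXCVIII = 1198
3701 - 1198 = 2503

MMDIII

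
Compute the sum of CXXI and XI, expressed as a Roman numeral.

CXXI = 121
XI = 11
121 + 11 = 132

CXXXII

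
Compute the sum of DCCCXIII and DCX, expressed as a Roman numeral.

DCCCXIII = 813
DCX = 610
813 + 610 = 1423

MCDXXIII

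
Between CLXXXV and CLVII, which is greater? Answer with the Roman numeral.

CLXXXV = 185
CLVII = 157
185 is larger

CLXXXV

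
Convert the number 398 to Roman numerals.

Convert 398 to Roman numerals:
  398 contains 3×100 (CCC)
  98 contains 1×90 (XC)
  8 contains 1×5 (V)
  3 contains 3×1 (III)

CCCXCVIII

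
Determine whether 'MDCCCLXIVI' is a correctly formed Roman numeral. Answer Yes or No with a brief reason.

'MDCCCLXIVI': I cannot come right after the subtractive pair IV: once I is subtracted in IV, the next symbol must be smaller than I

No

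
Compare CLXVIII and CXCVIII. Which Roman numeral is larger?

CLXVIII = 168
CXCVIII = 198
198 is larger

CXCVIII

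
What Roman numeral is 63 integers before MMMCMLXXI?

MMMCMLXXI = 3971
3971 - 63 = 3908

MMMCMVIII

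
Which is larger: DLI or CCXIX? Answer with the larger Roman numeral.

DLI = 551
CCXIX = 219
551 is larger

DLI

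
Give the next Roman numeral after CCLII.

CCLII = 252; next is 253

CCLIII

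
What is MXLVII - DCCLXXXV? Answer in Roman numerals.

MXLVII = 1047
DCCLXXXV = 785
1047 - 785 = 262

CCLXII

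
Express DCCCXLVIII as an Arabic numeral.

DCCCXLVIII: D=500, C=100, C=100, C=100, XL=40, V=5, I=1, I=1, I=1
500 + 100 + 100 + 100 + 40 + 5 + 1 + 1 + 1 = 848

848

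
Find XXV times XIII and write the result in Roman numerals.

XXV = 25
XIII = 13
25 × 13 = 325

CCCXXV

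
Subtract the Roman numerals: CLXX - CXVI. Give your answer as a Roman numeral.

CLXX = 170
CXVI = 116
170 - 116 = 54

LIV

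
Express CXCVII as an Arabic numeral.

CXCVII: C=100, XC=90, V=5, I=1, I=1
100 + 90 + 5 + 1 + 1 = 197

197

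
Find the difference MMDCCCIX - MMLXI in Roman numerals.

MMDCCCIX = 2809
MMLXI = 2061
2809 - 2061 = 748

DCCXLVIII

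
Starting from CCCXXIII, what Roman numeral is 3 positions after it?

CCCXXIII = 323
323 + 3 = 326

CCCXXVI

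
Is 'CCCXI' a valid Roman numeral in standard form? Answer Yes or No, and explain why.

'CCCXI': Check the rules: uses only the symbols I, V, X, L, C, D, M; no symbol is repeated more than three times in a row; V, L and D each appear at most once; no smaller symbol precedes a larger one (values never increase from left to right). Value: C (100) + C (100) + C (100) + X (10) + I (1) = 311. So it is a valid standard Roman numeral.

Yes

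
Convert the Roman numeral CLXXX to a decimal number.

CLXXX: C=100, L=50, X=10, X=10, X=10
100 + 50 + 10 + 10 + 10 = 180

180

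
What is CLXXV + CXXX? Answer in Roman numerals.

CLXXV = 175
CXXX = 130
175 + 130 = 305

CCCV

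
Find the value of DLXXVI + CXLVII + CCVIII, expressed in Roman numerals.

DLXXVI = 576, CXLVII = 147, CCVIII = 208
576 + 147 = 723
723 + 208 = 931

CMXXXI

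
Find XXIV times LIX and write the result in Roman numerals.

XXIV = 24
LIX = 59
24 × 59 = 1416

MCDXVI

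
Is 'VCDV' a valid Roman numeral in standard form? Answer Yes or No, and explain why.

'VCDV': V should not appear more than once

No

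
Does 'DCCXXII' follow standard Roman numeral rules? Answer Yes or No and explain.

'DCCXXII': Check the rules: uses only the symbols I, V, X, L, C, D, M; no symbol is repeated more than three times in a row; V, L and D each appear at most once; no smaller symbol precedes a larger one (values never increase from left to right). Value: D (500) + C (100) + C (100) + X (10) + X (10) + I (1) + I (1) = 722. So it is a valid standard Roman numeral.

Yes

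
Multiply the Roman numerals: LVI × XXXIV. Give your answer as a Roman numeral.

LVI = 56
XXXIV = 34
56 × 34 = 1904

MCMIV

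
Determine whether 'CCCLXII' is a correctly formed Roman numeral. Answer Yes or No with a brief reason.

'CCCLXII': Check the rules: uses only the symbols I, V, X, L, C, D, M; no symbol is repeated more than three times in a row; V, L and D each appear at most once; no smaller symbol precedes a larger one (values never increase from left to right). Value: C (100) + C (100) + C (100) + L (50) + X (10) + I (1) + I (1) = 362. So it is a valid standard Roman numeral.

Yes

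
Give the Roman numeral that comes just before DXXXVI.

DXXXVI = 536, so the previous integer is 536 - 1 = 535

DXXXV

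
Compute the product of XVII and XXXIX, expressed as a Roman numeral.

XVII = 17
XXXIX = 39
17 × 39 = 663

DCLXIII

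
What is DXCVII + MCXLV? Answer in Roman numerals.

DXCVII = 597
MCXLV = 1145
597 + 1145 = 1742

MDCCXLII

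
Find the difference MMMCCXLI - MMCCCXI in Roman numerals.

MMMCCXLI = 3241
MMCCCXI = 2311
3241 - 2311 = 930

CMXXX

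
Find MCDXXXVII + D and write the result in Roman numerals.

MCDXXXVII = 1437
D = 500
1437 + 500 = 1937

MCMXXXVII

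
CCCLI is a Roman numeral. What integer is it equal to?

CCCLI: C=100, C=100, C=100, L=50, I=1
100 + 100 + 100 + 50 + 1 = 351

351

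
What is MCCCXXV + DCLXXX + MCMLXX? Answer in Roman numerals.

MCCCXXV = 1325, DCLXXX = 680, MCMLXX = 1970
1325 + 680 = 2005
2005 + 1970 = 3975

MMMCMLXXV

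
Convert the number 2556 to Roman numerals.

Convert 2556 to Roman numerals:
  2556 contains 2×1000 (MM)
  556 contains 1×500 (D)
  56 contains 1×50 (L)
  6 contains 1×5 (V)
  1 contains 1×1 (I)

MMDLVI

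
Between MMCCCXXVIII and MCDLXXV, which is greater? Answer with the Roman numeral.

MMCCCXXVIII = 2328
MCDLXXV = 1475
2328 is larger

MMCCCXXVIII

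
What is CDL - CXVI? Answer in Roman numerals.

CDL = 450
CXVI = 116
450 - 116 = 334

CCCXXXIV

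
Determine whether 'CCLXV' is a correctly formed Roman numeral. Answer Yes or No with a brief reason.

'CCLXV': Check the rules: uses only the symbols I, V, X, L, C, D, M; no symbol is repeated more than three times in a row; V, L and D each appear at most once; no smaller symbol precedes a larger one (values never increase from left to right). Value: C (100) + C (100) + L (50) + X (10) + V (5) = 265. So it is a valid standard Roman numeral.

Yes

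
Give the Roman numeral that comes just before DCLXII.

DCLXII = 662, so the previous integer is 662 - 1 = 661

DCLXI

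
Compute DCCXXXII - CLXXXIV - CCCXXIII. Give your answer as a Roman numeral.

DCCXXXII = 732, CLXXXIV = 184, CCCXXIII = 323
732 - 184 = 548
548 - 323 = 225

CCXXV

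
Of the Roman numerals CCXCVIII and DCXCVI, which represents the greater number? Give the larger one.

CCXCVIII = 298
DCXCVI = 696
696 is larger

DCXCVI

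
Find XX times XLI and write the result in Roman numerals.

XX = 20
XLI = 41
20 × 41 = 820

DCCCXX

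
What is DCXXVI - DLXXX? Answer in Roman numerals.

DCXXVI = 626
DLXXX = 580
626 - 580 = 46

XLVI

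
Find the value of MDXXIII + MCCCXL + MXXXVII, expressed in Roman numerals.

MDXXIII = 1523, MCCCXL = 1340, MXXXVII = 1037
1523 + 1340 = 2863
2863 + 1037 = 3900

MMMCM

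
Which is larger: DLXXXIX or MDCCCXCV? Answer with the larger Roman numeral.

DLXXXIX = 589
MDCCCXCV = 1895
1895 is larger

MDCCCXCV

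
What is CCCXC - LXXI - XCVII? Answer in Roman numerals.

CCCXC = 390, LXXI = 71, XCVII = 97
390 - 71 = 319
319 - 97 = 222

CCXXII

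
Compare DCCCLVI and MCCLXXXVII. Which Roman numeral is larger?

DCCCLVI = 856
MCCLXXXVII = 1287
1287 is larger

MCCLXXXVII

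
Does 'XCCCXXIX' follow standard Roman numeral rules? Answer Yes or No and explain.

'XCCCXXIX': X (position 1) comes before the larger symbol C (position 3) without being directly in front of it as a subtractive pair; apart from IV, IX, XL, XC, CD and CM, symbols must go from largest to smallest

No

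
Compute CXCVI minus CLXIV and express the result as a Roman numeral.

CXCVI = 196
CLXIV = 164
196 - 164 = 32

XXXII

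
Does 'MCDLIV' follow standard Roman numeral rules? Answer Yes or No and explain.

'MCDLIV': Check the rules: uses only the symbols I, V, X, L, C, D, M; no symbol is repeated more than three times in a row; V, L and D each appear at most once; the only places a smaller symbol precedes a larger one are the allowed subtractive pairs CD, IV, the symbol right after such a pair (if any) is smaller than the pair's first symbol, and otherwise the values never increase from left to right. Value: M (1000) + CD (400) + L (50) + IV (4) = 1454. So it is a valid standard Roman numeral.

Yes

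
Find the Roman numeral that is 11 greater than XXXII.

XXXII = 32
32 + 11 = 43

XLIII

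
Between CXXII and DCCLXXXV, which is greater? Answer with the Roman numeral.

CXXII = 122
DCCLXXXV = 785
785 is larger

DCCLXXXV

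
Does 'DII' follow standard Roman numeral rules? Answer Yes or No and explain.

'DII': Check the rules: uses only the symbols I, V, X, L, C, D, M; no symbol is repeated more than three times in a row; V, L and D each appear at most once; no smaller symbol precedes a larger one (values never increase from left to right). Value: D (500) + I (1) + I (1) = 502. So it is a valid standard Roman numeral.

Yes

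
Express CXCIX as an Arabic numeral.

CXCIX: C=100, XC=90, IX=9
100 + 90 + 9 = 199

199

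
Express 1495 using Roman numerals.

Convert 1495 to Roman numerals:
  1495 contains 1×1000 (M)
  495 contains 1×400 (CD)
  95 contains 1×90 (XC)
  5 contains 1×5 (V)

MCDXCV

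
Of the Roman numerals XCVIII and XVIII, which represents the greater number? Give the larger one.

XCVIII = 98
XVIII = 18
98 is larger

XCVIII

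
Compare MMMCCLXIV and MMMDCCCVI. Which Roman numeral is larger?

MMMCCLXIV = 3264
MMMDCCCVI = 3806
3806 is larger

MMMDCCCVI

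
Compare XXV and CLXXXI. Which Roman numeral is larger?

XXV = 25
CLXXXI = 181
181 is larger

CLXXXI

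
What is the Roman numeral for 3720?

Convert 3720 to Roman numerals:
  3720 contains 3×1000 (MMM)
  720 contains 1×500 (D)
  220 contains 2×100 (CC)
  20 contains 2×10 (XX)

MMMDCCXX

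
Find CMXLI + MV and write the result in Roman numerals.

CMXLI = 941
MV = 1005
941 + 1005 = 1946

MCMXLVI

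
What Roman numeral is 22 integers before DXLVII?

DXLVII = 547
547 - 22 = 525

DXXV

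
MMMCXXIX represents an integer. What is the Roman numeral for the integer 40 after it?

MMMCXXIX = 3129
3129 + 40 = 3169

MMMCLXIX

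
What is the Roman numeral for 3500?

Convert 3500 to Roman numerals:
  3500 contains 3×1000 (MMM)
  500 contains 1×500 (D)

MMMD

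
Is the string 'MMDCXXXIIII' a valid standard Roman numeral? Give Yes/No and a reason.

'MMDCXXXIIII': More than 3 consecutive I's

No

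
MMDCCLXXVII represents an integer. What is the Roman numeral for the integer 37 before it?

MMDCCLXXVII = 2777
2777 - 37 = 2740

MMDCCXL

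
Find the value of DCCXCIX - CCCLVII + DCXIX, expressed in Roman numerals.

DCCXCIX = 799, CCCLVII = 357, DCXIX = 619
799 - 357 = 442
442 + 619 = 1061

MLXI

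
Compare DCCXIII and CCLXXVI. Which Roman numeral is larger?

DCCXIII = 713
CCLXXVI = 276
713 is larger

DCCXIII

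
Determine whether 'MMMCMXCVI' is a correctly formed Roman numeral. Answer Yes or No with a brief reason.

'MMMCMXCVI': Check the rules: uses only the symbols I, V, X, L, C, D, M; no symbol is repeated more than three times in a row; V, L and D each appear at most once; the only places a smaller symbol precedes a larger one are the allowed subtractive pairs CM, XC, the symbol right after such a pair (if any) is smaller than the pair's first symbol, and otherwise the values never increase from left to right. Value: M (1000) + M (1000) + M (1000) + CM (900) + XC (90) + V (5) + I (1) = 3996. So it is a valid standard Roman numeral.

Yes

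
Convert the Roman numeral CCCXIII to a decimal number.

CCCXIII: C=100, C=100, C=100, X=10, I=1, I=1, I=1
100 + 100 + 100 + 10 + 1 + 1 + 1 = 313

313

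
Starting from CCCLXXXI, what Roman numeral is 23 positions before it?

CCCLXXXI = 381
381 - 23 = 358

CCCLVIII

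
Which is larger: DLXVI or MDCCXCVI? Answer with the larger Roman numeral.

DLXVI = 566
MDCCXCVI = 1796
1796 is larger

MDCCXCVI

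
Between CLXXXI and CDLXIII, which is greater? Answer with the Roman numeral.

CLXXXI = 181
CDLXIII = 463
463 is larger

CDLXIII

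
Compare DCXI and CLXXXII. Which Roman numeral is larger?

DCXI = 611
CLXXXII = 182
611 is larger

DCXI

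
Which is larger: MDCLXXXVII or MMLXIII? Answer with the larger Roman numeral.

MDCLXXXVII = 1687
MMLXIII = 2063
2063 is larger

MMLXIII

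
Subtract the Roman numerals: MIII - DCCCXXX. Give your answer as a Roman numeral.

MIII = 1003
DCCCXXX = 830
1003 - 830 = 173

CLXXIII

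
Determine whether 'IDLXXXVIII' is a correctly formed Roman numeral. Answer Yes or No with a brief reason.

'IDLXXXVIII': Invalid subtractive combination: ID

No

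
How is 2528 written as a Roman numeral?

Convert 2528 to Roman numerals:
  2528 contains 2×1000 (MM)
  528 contains 1×500 (D)
  28 contains 2×10 (XX)
  8 contains 1×5 (V)
  3 contains 3×1 (III)

MMDXXVIII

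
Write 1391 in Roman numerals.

Convert 1391 to Roman numerals:
  1391 contains 1×1000 (M)
  391 contains 3×100 (CCC)
  91 contains 1×90 (XC)
  1 contains 1×1 (I)

MCCCXCI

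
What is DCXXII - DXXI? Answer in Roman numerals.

DCXXII = 622
DXXI = 521
622 - 521 = 101

CI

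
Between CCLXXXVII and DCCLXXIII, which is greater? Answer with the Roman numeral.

CCLXXXVII = 287
DCCLXXIII = 773
773 is larger

DCCLXXIII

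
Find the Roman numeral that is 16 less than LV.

LV = 55
55 - 16 = 39

XXXIX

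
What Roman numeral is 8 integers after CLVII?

CLVII = 157
157 + 8 = 165

CLXV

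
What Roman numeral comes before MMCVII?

MMCVII = 2107, so the previous integer is 2107 - 1 = 2106

MMCVI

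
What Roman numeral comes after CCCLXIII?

CCCLXIII = 363; next is 364

CCCLXIV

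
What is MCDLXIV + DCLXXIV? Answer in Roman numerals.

MCDLXIV = 1464
DCLXXIV = 674
1464 + 674 = 2138

MMCXXXVIII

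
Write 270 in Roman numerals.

Convert 270 to Roman numerals:
  270 contains 2×100 (CC)
  70 contains 1×50 (L)
  20 contains 2×10 (XX)

CCLXX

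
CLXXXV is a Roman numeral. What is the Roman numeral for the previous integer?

CLXXXV = 185, so the previous integer is 185 - 1 = 184

CLXXXIV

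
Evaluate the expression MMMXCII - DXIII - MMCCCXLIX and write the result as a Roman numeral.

MMMXCII = 3092, DXIII = 513, MMCCCXLIX = 2349
3092 - 513 = 2579
2579 - 2349 = 230

CCXXX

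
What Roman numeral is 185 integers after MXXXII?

MXXXII = 1032
1032 + 185 = 1217

MCCXVII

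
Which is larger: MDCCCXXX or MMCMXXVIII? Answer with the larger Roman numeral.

MDCCCXXX = 1830
MMCMXXVIII = 2928
2928 is larger

MMCMXXVIII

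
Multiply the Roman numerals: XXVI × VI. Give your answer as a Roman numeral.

XXVI = 26
VI = 6
26 × 6 = 156

CLVI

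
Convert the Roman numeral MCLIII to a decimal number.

MCLIII: M=1000, C=100, L=50, I=1, I=1, I=1
1000 + 100 + 50 + 1 + 1 + 1 = 1153

1153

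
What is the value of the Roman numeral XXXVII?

XXXVII: X=10, X=10, X=10, V=5, I=1, I=1
10 + 10 + 10 + 5 + 1 + 1 = 37

37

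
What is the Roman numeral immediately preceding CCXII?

CCXII = 212, so the previous integer is 212 - 1 = 211

CCXI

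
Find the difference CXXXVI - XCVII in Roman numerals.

CXXXVI = 136
XCVII = 97
136 - 97 = 39

XXXIX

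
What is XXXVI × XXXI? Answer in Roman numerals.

XXXVI = 36
XXXI = 31
36 × 31 = 1116

MCXVI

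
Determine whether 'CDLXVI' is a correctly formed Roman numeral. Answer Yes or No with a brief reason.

'CDLXVI': Check the rules: uses only the symbols I, V, X, L, C, D, M; no symbol is repeated more than three times in a row; V, L and D each appear at most once; the only place a smaller symbol precedes a larger one is the allowed subtractive pair CD, the symbol right after such a pair (if any) is smaller than the pair's first symbol, and otherwise the values never increase from left to right. Value: CD (400) + L (50) + X (10) + V (5) + I (1) = 466. So it is a valid standard Roman numeral.

Yes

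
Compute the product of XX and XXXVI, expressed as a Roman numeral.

XX = 20
XXXVI = 36
20 × 36 = 720

DCCXX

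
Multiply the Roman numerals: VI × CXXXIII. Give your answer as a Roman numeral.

VI = 6
CXXXIII = 133
6 × 133 = 798

DCCXCVIII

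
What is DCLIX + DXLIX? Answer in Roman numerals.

DCLIX = 659
DXLIX = 549
659 + 549 = 1208

MCCVIII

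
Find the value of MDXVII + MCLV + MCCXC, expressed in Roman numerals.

MDXVII = 1517, MCLV = 1155, MCCXC = 1290
1517 + 1155 = 2672
2672 + 1290 = 3962

MMMCMLXII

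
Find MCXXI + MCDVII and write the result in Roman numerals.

MCXXI = 1121
MCDVII = 1407
1121 + 1407 = 2528

MMDXXVIII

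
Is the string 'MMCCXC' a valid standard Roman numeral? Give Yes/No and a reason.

'MMCCXC': Check the rules: uses only the symbols I, V, X, L, C, D, M; no symbol is repeated more than three times in a row; V, L and D each appear at most once; the only place a smaller symbol precedes a larger one is the allowed subtractive pair XC, the symbol right after such a pair (if any) is smaller than the pair's first symbol, and otherwise the values never increase from left to right. Value: M (1000) + M (1000) + C (100) + C (100) + XC (90) = 2290. So it is a valid standard Roman numeral.

Yes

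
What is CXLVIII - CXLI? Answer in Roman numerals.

CXLVIII = 148
CXLI = 141
148 - 141 = 7

VII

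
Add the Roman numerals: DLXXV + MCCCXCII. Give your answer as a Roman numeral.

DLXXV = 575
MCCCXCII = 1392
575 + 1392 = 1967

MCMLXVII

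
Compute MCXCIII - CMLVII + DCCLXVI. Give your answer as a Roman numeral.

MCXCIII = 1193, CMLVII = 957, DCCLXVI = 766
1193 - 957 = 236
236 + 766 = 1002

MII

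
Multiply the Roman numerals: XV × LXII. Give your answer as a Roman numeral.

XV = 15
LXII = 62
15 × 62 = 930

CMXXX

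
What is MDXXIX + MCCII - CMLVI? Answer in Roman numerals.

MDXXIX = 1529, MCCII = 1202, CMLVI = 956
1529 + 1202 = 2731
2731 - 956 = 1775

MDCCLXXV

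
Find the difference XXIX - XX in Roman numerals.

XXIX = 29
XX = 20
29 - 20 = 9

IX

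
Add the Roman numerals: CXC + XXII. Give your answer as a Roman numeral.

CXC = 190
XXII = 22
190 + 22 = 212

CCXII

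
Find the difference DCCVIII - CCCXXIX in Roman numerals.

DCCVIII = 708
CCCXXIX = 329
708 - 329 = 379

CCCLXXIX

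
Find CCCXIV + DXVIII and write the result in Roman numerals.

CCCXIV = 314
DXVIII = 518
314 + 518 = 832

DCCCXXXII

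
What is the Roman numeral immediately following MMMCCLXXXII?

MMMCCLXXXII = 3282, so the next integer is 3282 + 1 = 3283

MMMCCLXXXIII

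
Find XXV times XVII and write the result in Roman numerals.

XXV = 25
XVII = 17
25 × 17 = 425

CDXXV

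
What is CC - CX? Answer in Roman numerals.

CC = 200
CX = 110
200 - 110 = 90

XC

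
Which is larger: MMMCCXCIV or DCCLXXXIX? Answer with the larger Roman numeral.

MMMCCXCIV = 3294
DCCLXXXIX = 789
3294 is larger

MMMCCXCIV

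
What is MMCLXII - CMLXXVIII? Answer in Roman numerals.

MMCLXII = 2162
CMLXXVIII = 978
2162 - 978 = 1184

MCLXXXIV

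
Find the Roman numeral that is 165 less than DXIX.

DXIX = 519
519 - 165 = 354

CCCLIV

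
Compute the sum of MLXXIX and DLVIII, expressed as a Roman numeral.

MLXXIX = 1079
DLVIII = 558
1079 + 558 = 1637

MDCXXXVII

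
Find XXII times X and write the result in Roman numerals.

XXII = 22
X = 10
22 × 10 = 220

CCXX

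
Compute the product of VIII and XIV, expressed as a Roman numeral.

VIII = 8
XIV = 14
8 × 14 = 112

CXII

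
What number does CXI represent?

CXI: C=100, X=10, I=1
100 + 10 + 1 = 111

111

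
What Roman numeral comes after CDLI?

CDLI = 451; next is 452

CDLII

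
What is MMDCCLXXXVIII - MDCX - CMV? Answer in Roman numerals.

MMDCCLXXXVIII = 2788, MDCX = 1610, CMV = 905
2788 - 1610 = 1178
1178 - 905 = 273

CCLXXIII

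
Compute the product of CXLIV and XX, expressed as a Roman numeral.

CXLIV = 144
XX = 20
144 × 20 = 2880

MMDCCCLXXX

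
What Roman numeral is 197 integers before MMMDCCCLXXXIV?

MMMDCCCLXXXIV = 3884
3884 - 197 = 3687

MMMDCLXXXVII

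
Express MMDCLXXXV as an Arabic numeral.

MMDCLXXXV: M=1000, M=1000, D=500, C=100, L=50, X=10, X=10, X=10, V=5
1000 + 1000 + 500 + 100 + 50 + 10 + 10 + 10 + 5 = 2685

2685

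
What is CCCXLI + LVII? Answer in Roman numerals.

CCCXLI = 341
LVII = 57
341 + 57 = 398

CCCXCVIII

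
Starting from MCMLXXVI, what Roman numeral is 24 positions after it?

MCMLXXVI = 1976
1976 + 24 = 2000

MM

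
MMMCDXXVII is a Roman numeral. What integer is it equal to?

MMMCDXXVII: M=1000, M=1000, M=1000, CD=400, X=10, X=10, V=5, I=1, I=1
1000 + 1000 + 1000 + 400 + 10 + 10 + 5 + 1 + 1 = 3427

3427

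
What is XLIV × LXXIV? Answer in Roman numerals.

XLIV = 44
LXXIV = 74
44 × 74 = 3256

MMMCCLVI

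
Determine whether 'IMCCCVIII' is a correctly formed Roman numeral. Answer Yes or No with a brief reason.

'IMCCCVIII': Invalid subtractive combination: IM

No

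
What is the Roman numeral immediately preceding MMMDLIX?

MMMDLIX = 3559; previous is 3558

MMMDLVIII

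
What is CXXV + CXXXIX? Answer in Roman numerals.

CXXV = 125
CXXXIX = 139
125 + 139 = 264

CCLXIV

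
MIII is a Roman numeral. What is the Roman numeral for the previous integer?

MIII = 1003, so the previous integer is 1003 - 1 = 1002

MII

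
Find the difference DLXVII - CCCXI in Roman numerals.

DLXVII = 567
CCCXI = 311
567 - 311 = 256

CCLVI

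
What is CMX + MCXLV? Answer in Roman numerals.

CMX = 910
MCXLV = 1145
910 + 1145 = 2055

MMLV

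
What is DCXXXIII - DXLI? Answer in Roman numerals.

DCXXXIII = 633
DXLI = 541
633 - 541 = 92

XCII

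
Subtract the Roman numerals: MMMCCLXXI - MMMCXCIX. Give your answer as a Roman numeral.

MMMCCLXXI = 3271
MMMCXCIX = 3199
3271 - 3199 = 72

LXXII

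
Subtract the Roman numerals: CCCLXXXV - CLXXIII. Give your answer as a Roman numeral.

CCCLXXXV = 385
CLXXIII = 173
385 - 173 = 212

CCXII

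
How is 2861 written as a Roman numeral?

Convert 2861 to Roman numerals:
  2861 contains 2×1000 (MM)
  861 contains 1×500 (D)
  361 contains 3×100 (CCC)
  61 contains 1×50 (L)
  11 contains 1×10 (X)
  1 contains 1×1 (I)

MMDCCCLXI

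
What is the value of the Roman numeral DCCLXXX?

DCCLXXX: D=500, C=100, C=100, L=50, X=10, X=10, X=10
500 + 100 + 100 + 50 + 10 + 10 + 10 = 780

780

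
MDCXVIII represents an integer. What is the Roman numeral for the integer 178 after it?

MDCXVIII = 1618
1618 + 178 = 1796

MDCCXCVI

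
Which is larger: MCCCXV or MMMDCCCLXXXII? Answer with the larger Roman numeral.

MCCCXV = 1315
MMMDCCCLXXXII = 3882
3882 is larger

MMMDCCCLXXXII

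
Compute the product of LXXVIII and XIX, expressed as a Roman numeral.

LXXVIII = 78
XIX = 19
78 × 19 = 1482

MCDLXXXII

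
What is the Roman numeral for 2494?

Convert 2494 to Roman numerals:
  2494 contains 2×1000 (MM)
  494 contains 1×400 (CD)
  94 contains 1×90 (XC)
  4 contains 1×4 (IV)

MMCDXCIV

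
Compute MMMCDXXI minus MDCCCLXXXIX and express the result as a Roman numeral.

MMMCDXXI = 3421
MDCCCLXXXIX = 1889
3421 - 1889 = 1532

MDXXXII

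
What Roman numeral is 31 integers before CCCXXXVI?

CCCXXXVI = 336
336 - 31 = 305

CCCV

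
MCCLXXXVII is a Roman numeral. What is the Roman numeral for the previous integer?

MCCLXXXVII = 1287; previous is 1286

MCCLXXXVI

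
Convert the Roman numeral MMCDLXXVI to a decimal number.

MMCDLXXVI: M=1000, M=1000, CD=400, L=50, X=10, X=10, V=5, I=1
1000 + 1000 + 400 + 50 + 10 + 10 + 5 + 1 = 2476

2476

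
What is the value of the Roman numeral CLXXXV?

CLXXXV: C=100, L=50, X=10, X=10, X=10, V=5
100 + 50 + 10 + 10 + 10 + 5 = 185

185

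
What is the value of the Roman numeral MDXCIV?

MDXCIV: M=1000, D=500, XC=90, IV=4
1000 + 500 + 90 + 4 = 1594

1594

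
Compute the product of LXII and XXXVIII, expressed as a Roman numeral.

LXII = 62
XXXVIII = 38
62 × 38 = 2356

MMCCCLVI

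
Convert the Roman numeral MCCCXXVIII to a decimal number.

MCCCXXVIII: M=1000, C=100, C=100, C=100, X=10, X=10, V=5, I=1, I=1, I=1
1000 + 100 + 100 + 100 + 10 + 10 + 5 + 1 + 1 + 1 = 1328

1328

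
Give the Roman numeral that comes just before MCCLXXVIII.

MCCLXXVIII = 1278; previous is 1277

MCCLXXVII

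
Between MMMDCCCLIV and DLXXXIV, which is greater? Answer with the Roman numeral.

MMMDCCCLIV = 3854
DLXXXIV = 584
3854 is larger

MMMDCCCLIV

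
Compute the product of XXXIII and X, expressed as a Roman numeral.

XXXIII = 33
X = 10
33 × 10 = 330

CCCXXX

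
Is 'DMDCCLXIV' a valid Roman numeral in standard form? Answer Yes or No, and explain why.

'DMDCCLXIV': D should not appear more than once

No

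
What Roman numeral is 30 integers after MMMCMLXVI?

MMMCMLXVI = 3966
3966 + 30 = 3996

MMMCMXCVI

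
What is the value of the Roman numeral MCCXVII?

MCCXVII: M=1000, C=100, C=100, X=10, V=5, I=1, I=1
1000 + 100 + 100 + 10 + 5 + 1 + 1 = 1217

1217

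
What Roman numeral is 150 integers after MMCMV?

MMCMV = 2905
2905 + 150 = 3055

MMMLV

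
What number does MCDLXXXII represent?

MCDLXXXII: M=1000, CD=400, L=50, X=10, X=10, X=10, I=1, I=1
1000 + 400 + 50 + 10 + 10 + 10 + 1 + 1 = 1482

1482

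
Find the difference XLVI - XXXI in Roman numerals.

XLVI = 46
XXXI = 31
46 - 31 = 15

XV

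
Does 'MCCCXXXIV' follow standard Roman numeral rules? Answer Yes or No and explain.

'MCCCXXXIV': Check the rules: uses only the symbols I, V, X, L, C, D, M; no symbol is repeated more than three times in a row; V, L and D each appear at most once; the only place a smaller symbol precedes a larger one is the allowed subtractive pair IV, the symbol right after such a pair (if any) is smaller than the pair's first symbol, and otherwise the values never increase from left to right. Value: M (1000) + C (100) + C (100) + C (100) + X (10) + X (10) + X (10) + IV (4) = 1334. So it is a valid standard Roman numeral.

Yes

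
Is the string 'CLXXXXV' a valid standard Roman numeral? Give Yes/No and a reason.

'CLXXXXV': More than 3 consecutive X's

No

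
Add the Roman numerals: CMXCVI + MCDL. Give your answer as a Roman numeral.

CMXCVI = 996
MCDL = 1450
996 + 1450 = 2446

MMCDXLVI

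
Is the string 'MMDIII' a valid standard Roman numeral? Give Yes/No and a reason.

'MMDIII': Check the rules: uses only the symbols I, V, X, L, C, D, M; no symbol is repeated more than three times in a row; V, L and D each appear at most once; no smaller symbol precedes a larger one (values never increase from left to right). Value: M (1000) + M (1000) + D (500) + I (1) + I (1) + I (1) = 2503. So it is a valid standard Roman numeral.

Yes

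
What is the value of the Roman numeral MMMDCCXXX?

MMMDCCXXX: M=1000, M=1000, M=1000, D=500, C=100, C=100, X=10, X=10, X=10
1000 + 1000 + 1000 + 500 + 100 + 100 + 10 + 10 + 10 = 3730

3730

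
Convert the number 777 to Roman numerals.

Convert 777 to Roman numerals:
  777 contains 1×500 (D)
  277 contains 2×100 (CC)
  77 contains 1×50 (L)
  27 contains 2×10 (XX)
  7 contains 1×5 (V)
  2 contains 2×1 (II)

DCCLXXVII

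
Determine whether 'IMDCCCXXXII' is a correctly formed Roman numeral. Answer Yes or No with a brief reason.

'IMDCCCXXXII': Invalid subtractive combination: IM

No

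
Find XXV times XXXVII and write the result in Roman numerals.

XXV = 25
XXXVII = 37
25 × 37 = 925

CMXXV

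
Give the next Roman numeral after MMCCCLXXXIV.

MMCCCLXXXIV = 2384; next is 2385

MMCCCLXXXV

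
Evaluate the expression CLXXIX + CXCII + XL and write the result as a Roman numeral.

CLXXIX = 179, CXCII = 192, XL = 40
179 + 192 = 371
371 + 40 = 411

CDXI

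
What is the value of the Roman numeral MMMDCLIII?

MMMDCLIII: M=1000, M=1000, M=1000, D=500, C=100, L=50, I=1, I=1, I=1
1000 + 1000 + 1000 + 500 + 100 + 50 + 1 + 1 + 1 = 3653

3653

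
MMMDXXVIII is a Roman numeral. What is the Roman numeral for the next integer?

MMMDXXVIII = 3528, so the next integer is 3528 + 1 = 3529

MMMDXXIX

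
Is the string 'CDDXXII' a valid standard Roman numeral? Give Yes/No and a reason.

'CDDXXII': D should not appear more than once

No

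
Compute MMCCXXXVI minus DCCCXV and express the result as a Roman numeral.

MMCCXXXVI = 2236
DCCCXV = 815
2236 - 815 = 1421

MCDXXI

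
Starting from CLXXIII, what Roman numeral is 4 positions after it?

CLXXIII = 173
173 + 4 = 177

CLXXVII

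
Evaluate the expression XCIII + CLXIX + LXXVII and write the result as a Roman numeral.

XCIII = 93, CLXIX = 169, LXXVII = 77
93 + 169 = 262
262 + 77 = 339

CCCXXXIX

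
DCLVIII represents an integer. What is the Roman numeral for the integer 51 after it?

DCLVIII = 658
658 + 51 = 709

DCCIX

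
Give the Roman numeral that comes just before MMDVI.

MMDVI = 2506; previous is 2505

MMDV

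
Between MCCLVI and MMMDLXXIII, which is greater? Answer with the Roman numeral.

MCCLVI = 1256
MMMDLXXIII = 3573
3573 is larger

MMMDLXXIII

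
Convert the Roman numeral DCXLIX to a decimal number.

DCXLIX: D=500, C=100, XL=40, IX=9
500 + 100 + 40 + 9 = 649

649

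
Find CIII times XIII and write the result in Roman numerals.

CIII = 103
XIII = 13
103 × 13 = 1339

MCCCXXXIX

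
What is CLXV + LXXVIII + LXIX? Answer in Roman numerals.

CLXV = 165, LXXVIII = 78, LXIX = 69
165 + 78 = 243
243 + 69 = 312

CCCXII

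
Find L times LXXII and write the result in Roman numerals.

L = 50
LXXII = 72
50 × 72 = 3600

MMMDC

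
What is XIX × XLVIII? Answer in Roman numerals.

XIX = 19
XLVIII = 48
19 × 48 = 912

CMXII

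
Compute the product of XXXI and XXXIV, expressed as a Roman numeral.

XXXI = 31
XXXIV = 34
31 × 34 = 1054

MLIV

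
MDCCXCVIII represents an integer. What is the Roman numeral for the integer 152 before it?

MDCCXCVIII = 1798
1798 - 152 = 1646

MDCXLVI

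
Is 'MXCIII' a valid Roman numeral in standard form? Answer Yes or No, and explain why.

'MXCIII': Check the rules: uses only the symbols I, V, X, L, C, D, M; no symbol is repeated more than three times in a row; V, L and D each appear at most once; the only place a smaller symbol precedes a larger one is the allowed subtractive pair XC, the symbol right after such a pair (if any) is smaller than the pair's first symbol, and otherwise the values never increase from left to right. Value: M (1000) + XC (90) + I (1) + I (1) + I (1) = 1093. So it is a valid standard Roman numeral.

Yes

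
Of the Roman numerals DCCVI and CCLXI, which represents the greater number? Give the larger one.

DCCVI = 706
CCLXI = 261
706 is larger

DCCVI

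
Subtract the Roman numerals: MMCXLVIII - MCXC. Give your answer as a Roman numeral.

MMCXLVIII = 2148
MCXC = 1190
2148 - 1190 = 958

CMLVIII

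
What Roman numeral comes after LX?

LX = 60; next is 61

LXI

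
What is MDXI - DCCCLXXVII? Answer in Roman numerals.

MDXI = 1511
DCCCLXXVII = 877
1511 - 877 = 634

DCXXXIV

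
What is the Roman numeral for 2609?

Convert 2609 to Roman numerals:
  2609 contains 2×1000 (MM)
  609 contains 1×500 (D)
  109 contains 1×100 (C)
  9 contains 1×9 (IX)

MMDCIX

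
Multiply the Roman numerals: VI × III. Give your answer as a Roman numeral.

VI = 6
III = 3
6 × 3 = 18

XVIII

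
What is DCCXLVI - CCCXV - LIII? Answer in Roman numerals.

DCCXLVI = 746, CCCXV = 315, LIII = 53
746 - 315 = 431
431 - 53 = 378

CCCLXXVIII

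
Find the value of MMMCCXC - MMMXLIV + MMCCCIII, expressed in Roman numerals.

MMMCCXC = 3290, MMMXLIV = 3044, MMCCCIII = 2303
3290 - 3044 = 246
246 + 2303 = 2549

MMDXLIX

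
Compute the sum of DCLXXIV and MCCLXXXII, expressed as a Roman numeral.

DCLXXIV = 674
MCCLXXXII = 1282
674 + 1282 = 1956

MCMLVI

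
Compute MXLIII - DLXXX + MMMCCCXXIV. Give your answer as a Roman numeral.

MXLIII = 1043, DLXXX = 580, MMMCCCXXIV = 3324
1043 - 580 = 463
463 + 3324 = 3787

MMMDCCLXXXVII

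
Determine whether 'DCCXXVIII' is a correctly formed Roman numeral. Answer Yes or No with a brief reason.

'DCCXXVIII': Check the rules: uses only the symbols I, V, X, L, C, D, M; no symbol is repeated more than three times in a row; V, L and D each appear at most once; no smaller symbol precedes a larger one (values never increase from left to right). Value: D (500) + C (100) + C (100) + X (10) + X (10) + V (5) + I (1) + I (1) + I (1) = 728. So it is a valid standard Roman numeral.

Yes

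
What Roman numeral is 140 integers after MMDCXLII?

MMDCXLII = 2642
2642 + 140 = 2782

MMDCCLXXXII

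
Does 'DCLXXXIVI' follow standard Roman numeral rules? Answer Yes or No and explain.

'DCLXXXIVI': I cannot come right after the subtractive pair IV: once I is subtracted in IV, the next symbol must be smaller than I

No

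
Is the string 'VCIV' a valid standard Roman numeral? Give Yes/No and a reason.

'VCIV': V should not appear more than once

No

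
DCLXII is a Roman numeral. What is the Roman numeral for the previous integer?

DCLXII = 662, so the previous integer is 662 - 1 = 661

DCLXI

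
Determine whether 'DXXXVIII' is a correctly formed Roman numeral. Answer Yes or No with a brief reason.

'DXXXVIII': Check the rules: uses only the symbols I, V, X, L, C, D, M; no symbol is repeated more than three times in a row; V, L and D each appear at most once; no smaller symbol precedes a larger one (values never increase from left to right). Value: D (500) + X (10) + X (10) + X (10) + V (5) + I (1) + I (1) + I (1) = 538. So it is a valid standard Roman numeral.

Yes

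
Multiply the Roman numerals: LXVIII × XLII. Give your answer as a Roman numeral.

LXVIII = 68
XLII = 42
68 × 42 = 2856

MMDCCCLVI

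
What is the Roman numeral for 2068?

Convert 2068 to Roman numerals:
  2068 contains 2×1000 (MM)
  68 contains 1×50 (L)
  18 contains 1×10 (X)
  8 contains 1×5 (V)
  3 contains 3×1 (III)

MMLXVIII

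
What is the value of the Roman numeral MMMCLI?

MMMCLI: M=1000, M=1000, M=1000, C=100, L=50, I=1
1000 + 1000 + 1000 + 100 + 50 + 1 = 3151

3151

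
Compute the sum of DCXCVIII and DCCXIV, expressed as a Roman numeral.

DCXCVIII = 698
DCCXIV = 714
698 + 714 = 1412

MCDXII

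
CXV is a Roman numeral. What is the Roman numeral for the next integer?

CXV = 115; next is 116

CXVI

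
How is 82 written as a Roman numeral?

Convert 82 to Roman numerals:
  82 contains 1×50 (L)
  32 contains 3×10 (XXX)
  2 contains 2×1 (II)

LXXXII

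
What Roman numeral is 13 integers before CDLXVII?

CDLXVII = 467
467 - 13 = 454

CDLIV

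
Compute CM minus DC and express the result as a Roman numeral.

CM = 900
DC = 600
900 - 600 = 300

CCC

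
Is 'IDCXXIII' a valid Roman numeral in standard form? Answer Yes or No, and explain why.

'IDCXXIII': Invalid subtractive combination: ID

No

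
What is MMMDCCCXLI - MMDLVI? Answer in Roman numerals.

MMMDCCCXLI = 3841
MMDLVI = 2556
3841 - 2556 = 1285

MCCLXXXV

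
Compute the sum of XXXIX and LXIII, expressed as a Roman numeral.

XXXIX = 39
LXIII = 63
39 + 63 = 102

CII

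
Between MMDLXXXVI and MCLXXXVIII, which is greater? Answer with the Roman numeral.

MMDLXXXVI = 2586
MCLXXXVIII = 1188
2586 is larger

MMDLXXXVI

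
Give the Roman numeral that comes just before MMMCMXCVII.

MMMCMXCVII = 3997; previous is 3996

MMMCMXCVI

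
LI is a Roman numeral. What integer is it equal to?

LI: L=50, I=1
50 + 1 = 51

51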